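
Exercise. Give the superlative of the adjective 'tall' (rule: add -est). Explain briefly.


Apply superlative formation (add -est): 'tall' -> 'tallest'.

tallest


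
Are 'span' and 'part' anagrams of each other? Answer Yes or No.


Sorted letters of 'span': 'anps'
Sorted letters of 'part': 'aprt'
They do not match.

No


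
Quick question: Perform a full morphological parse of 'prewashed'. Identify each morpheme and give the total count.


Step 1: Identify prefix: 'pre' (meaning: before)
Step 2: Identify root: 'wash'
Step 3: Identify suffix(es): 'ed'
Decomposition: pre- (prefix: before) + wash (root) + -ed (suffix: past)
Total morphemes: 3

3 morphemes (pre- (prefix: before) + wash (root) + -ed (suffix: past))


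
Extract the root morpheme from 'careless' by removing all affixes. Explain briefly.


Remove suffix '-less' from 'careless' to get root 'care'.

care


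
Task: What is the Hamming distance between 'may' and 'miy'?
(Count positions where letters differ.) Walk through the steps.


Alignment:
Position 1: 'm' vs 'm' = match
Position 2: 'a' vs 'i' = DIFFER
Position 3: 'y' vs 'y' = match
Total differences: 1

1


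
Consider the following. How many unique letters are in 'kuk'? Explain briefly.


Unique letters in 'kuk': {k, u} = 2 distinct letters.

2


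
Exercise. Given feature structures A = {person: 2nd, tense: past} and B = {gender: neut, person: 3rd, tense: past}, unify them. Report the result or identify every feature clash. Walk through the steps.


Compare features:
gender: A=_ vs B=neut -> unified: neut
person: A=2nd vs B=3rd -> CLASH
tense: A=past vs B=past -> unified: past
Clash detected on feature 'person' (2nd vs 3rd); unification fails.

CLASH on 'person' (2nd vs 3rd)


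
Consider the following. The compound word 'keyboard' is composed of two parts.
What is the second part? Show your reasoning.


Split 'keyboard' into 'key' + 'board'. The second part is 'board'.

board


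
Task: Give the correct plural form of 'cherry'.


Apply rule: Change -y to -ies (consonant + y). 'cherry' becomes 'cherries'.

cherries


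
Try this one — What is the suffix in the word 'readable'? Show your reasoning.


The word 'readable' = 'read' (root) + '-able' (suffix). The suffix is '-able'.

able


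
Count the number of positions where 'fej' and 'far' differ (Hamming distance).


Alignment:
Position 1: 'f' vs 'f' = match
Position 2: 'e' vs 'a' = DIFFER
Position 3: 'j' vs 'r' = DIFFER
Total differences: 2

2


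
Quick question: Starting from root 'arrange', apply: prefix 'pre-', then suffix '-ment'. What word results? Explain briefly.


Step 1: Add prefix 'pre-' to 'arrange' = 'prearrange'
Step 2: Add suffix '-ment' to 'prearrange' = 'prearrangement'

prearrangement


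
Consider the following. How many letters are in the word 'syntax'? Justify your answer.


Spell out 'syntax' and number each letter: s(1), y(2), n(3), t(4), a(5), x(6). Total: 6 letters.

6


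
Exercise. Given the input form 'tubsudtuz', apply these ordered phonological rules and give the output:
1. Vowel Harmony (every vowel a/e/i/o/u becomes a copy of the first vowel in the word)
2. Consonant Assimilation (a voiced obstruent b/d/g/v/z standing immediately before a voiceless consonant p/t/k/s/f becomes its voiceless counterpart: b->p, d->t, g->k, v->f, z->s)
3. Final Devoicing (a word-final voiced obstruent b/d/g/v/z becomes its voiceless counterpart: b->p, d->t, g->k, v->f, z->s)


Starting form: 'tubsudtuz'
Rule 1: Vowel Harmony: all vowels already match. No change.
Rule 2: Consonant Assimilation: voiced obstruent before voiceless consonant becomes voiceless ('bs' -> 'ps', 'dt' -> 'tt'). 'tubsudtuz' -> 'tupsuttuz'
Rule 3: Final Devoicing: word-final voiced obstruent 'z' becomes voiceless 's'. 'tupsuttuz' -> 'tupsuttus'
Final form: 'tupsuttus'

tupsuttus


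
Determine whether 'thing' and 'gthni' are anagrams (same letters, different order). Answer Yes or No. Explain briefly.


Sorted letters of 'thing': 'ghint'
Sorted letters of 'gthni': 'ghint'
They match.

Yes


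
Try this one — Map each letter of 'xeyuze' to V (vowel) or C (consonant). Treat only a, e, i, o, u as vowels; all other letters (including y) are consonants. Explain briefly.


Letter mapping: x = C, e = V, y = C, u = V, z = C, e = V.

CVCVCV


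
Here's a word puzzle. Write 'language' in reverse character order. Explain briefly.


Reverse 'language' character by character: 'egaugnal'.

egaugnal


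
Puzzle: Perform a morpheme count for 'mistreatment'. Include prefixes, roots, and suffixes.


Decomposition: mis- (prefix) + treat (root) + -ment (suffix) = 3 morpheme(s)

3 morphemes


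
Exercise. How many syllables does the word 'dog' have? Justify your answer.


Break 'dog' into syllables: dog -> dog = 1 syllable

1 syllable


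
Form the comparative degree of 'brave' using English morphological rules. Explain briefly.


Apply comparative formation (ends in e: add -r): 'brave' -> 'braver'.

braver


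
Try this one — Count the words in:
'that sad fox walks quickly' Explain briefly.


Split into words: that | sad | fox | walks | quickly = 5 words.

5


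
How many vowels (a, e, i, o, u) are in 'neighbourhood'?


Vowels in 'neighbourhood': e, i, o, u, o, o = 6 vowels.

6


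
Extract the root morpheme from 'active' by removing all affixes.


Remove suffix '-ive' from 'active' to get root 'act'.

act


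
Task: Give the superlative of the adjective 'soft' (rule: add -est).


Apply superlative formation (add -est): 'soft' -> 'softest'.

softest


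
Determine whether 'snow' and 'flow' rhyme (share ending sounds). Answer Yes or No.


Rime (stressed vowel + following sounds) of 'snow': -ow = /oʊ/
Rime of 'flow': -ow = /oʊ/
/oʊ/ and /oʊ/ are the same ending sound, so the words rhyme.

Yes


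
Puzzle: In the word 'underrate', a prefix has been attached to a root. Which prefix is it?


The word 'underrate' = 'under' (prefix) + 'rate' (root). The prefix is 'under'.

under


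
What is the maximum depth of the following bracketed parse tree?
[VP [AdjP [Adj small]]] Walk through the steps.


Count bracket nesting levels:
'[' at pos 0: depth = 1
'[' at pos 4: depth = 2
'[' at pos 10: depth = 3
Maximum depth reached: 3

3


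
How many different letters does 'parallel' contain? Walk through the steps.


Unique letters in 'parallel': {a, e, l, p, r} = 5 distinct letters.

5


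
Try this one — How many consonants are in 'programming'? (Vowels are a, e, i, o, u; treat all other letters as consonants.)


Consonants in 'programming': p, r, g, r, m, m, n, g = 8 consonants.

8


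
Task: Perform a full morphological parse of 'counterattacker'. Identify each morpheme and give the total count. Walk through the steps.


Step 1: Identify prefix: 'counter' (meaning: against)
Step 2: Identify root: 'attack'
Step 3: Identify suffix(es): 'er'
Decomposition: counter- (prefix: against) + attack (root) + -er (suffix: one who)
Total morphemes: 3

3 morphemes (counter- (prefix: against) + attack (root) + -er (suffix: one who))


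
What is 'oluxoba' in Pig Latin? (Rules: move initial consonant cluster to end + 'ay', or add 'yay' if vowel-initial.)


'oluxoba' starts with a vowel, so add 'yay': 'oluxobayay'.

oluxobayay


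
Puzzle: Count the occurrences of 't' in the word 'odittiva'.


Letter 't' in 'odittiva': found at position(s) 4, 5 = 2 occurrence(s).

2


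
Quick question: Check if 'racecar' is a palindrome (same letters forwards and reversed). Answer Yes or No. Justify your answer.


Forward: 'racecar'
Reversed: 'racecar'
They are identical.

Yes


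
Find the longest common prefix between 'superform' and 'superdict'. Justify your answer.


Compare from the start: 5 characters match: 'super'. Mismatch at position 6: 'f' vs 'd'.

super


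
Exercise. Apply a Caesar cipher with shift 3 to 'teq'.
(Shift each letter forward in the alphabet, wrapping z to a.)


Shift each letter by 3: t -> w, e -> h, q -> t. Result: 'wht'.

wht


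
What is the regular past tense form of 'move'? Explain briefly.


Apply rule: Add -d (word ends in -e). 'move' becomes 'moved'.

moved


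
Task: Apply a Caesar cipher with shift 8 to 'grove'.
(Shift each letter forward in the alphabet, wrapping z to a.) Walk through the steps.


Shift each letter by 8: g -> o, r -> z, o -> w, v -> d, e -> m. Result: 'ozwdm'.

ozwdm


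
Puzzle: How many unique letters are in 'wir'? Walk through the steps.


Unique letters in 'wir': {i, r, w} = 3 distinct letters.

3


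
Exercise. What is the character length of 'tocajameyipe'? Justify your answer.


Spell out 'tocajameyipe' and number each letter: t(1), o(2), c(3), a(4), j(5), a(6), m(7), e(8), y(9), i(10), p(11), e(12). Total: 12 letters.

12


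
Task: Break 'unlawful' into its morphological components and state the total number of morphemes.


Step 1: Identify prefix: 'un' (meaning: not/reverse)
Step 2: Identify root: 'law'
Step 3: Identify suffix(es): 'ful'
Decomposition: un- (prefix: not/reverse) + law (root) + -ful (suffix: full of)
Total morphemes: 3

3 morphemes (un- (prefix: not/reverse) + law (root) + -ful (suffix: full of))


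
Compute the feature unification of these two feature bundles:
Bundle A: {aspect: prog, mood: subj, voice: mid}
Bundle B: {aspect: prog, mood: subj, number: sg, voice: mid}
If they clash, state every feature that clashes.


Compare features:
aspect: A=prog vs B=prog -> unified: prog
mood: A=subj vs B=subj -> unified: subj
number: A=_ vs B=sg -> unified: sg
voice: A=mid vs B=mid -> unified: mid
No clashes found.

Unified: {aspect: prog, mood: subj, number: sg, voice: mid}


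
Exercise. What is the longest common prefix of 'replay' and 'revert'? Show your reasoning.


Compare from the start: 2 characters match: 're'. Mismatch at position 3: 'p' vs 'v'.

re


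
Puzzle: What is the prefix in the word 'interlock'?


The word 'interlock' = 'inter' (prefix) + 'lock' (root). The prefix is 'inter'.

inter


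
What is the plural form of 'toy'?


Apply rule: Add -s. 'toy' becomes 'toys'.

toys


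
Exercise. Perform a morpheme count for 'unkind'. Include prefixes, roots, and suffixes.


Decomposition: un- (prefix) + kind (root) = 2 morpheme(s)

2 morphemes


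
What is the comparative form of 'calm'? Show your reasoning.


Apply comparative formation (add -er): 'calm' -> 'calmer'.

calmer


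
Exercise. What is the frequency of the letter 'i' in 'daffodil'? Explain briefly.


Letter 'i' in 'daffodil': found at position(s) 7 = 1 occurrence(s).

1


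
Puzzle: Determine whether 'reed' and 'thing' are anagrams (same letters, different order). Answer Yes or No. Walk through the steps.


Sorted letters of 'reed': 'deer'
Sorted letters of 'thing': 'ghint'
They do not match.

No


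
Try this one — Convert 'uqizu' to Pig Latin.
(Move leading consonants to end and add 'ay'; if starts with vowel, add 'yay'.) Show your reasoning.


'uqizu' starts with a vowel, so add 'yay': 'uqizuyay'.

uqizuyay


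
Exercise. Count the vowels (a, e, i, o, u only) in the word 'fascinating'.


Vowels in 'fascinating': a, i, a, i = 4 vowels.

4


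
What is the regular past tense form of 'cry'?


Apply rule: Change -y to -ied. 'cry' becomes 'cried'.

cried


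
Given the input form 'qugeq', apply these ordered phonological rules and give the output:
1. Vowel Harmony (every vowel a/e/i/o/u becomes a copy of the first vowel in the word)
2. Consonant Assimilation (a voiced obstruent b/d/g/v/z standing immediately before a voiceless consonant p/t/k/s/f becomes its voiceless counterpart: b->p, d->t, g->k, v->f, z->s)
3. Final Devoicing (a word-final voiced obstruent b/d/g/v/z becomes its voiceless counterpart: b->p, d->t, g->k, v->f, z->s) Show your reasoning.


Starting form: 'qugeq'
Rule 1: Vowel Harmony: all vowels become 'u' (matching first vowel). 'qugeq' -> 'quguq'
Rule 2: Consonant Assimilation: no voiced obstruent (b/d/g/v/z) stands immediately before a voiceless consonant (p/t/k/s/f). No change.
Rule 3: Final Devoicing: final consonant 'q' is not one of the voiced obstruents b/d/g/v/z. No change.
Final form: 'quguq'

quguq


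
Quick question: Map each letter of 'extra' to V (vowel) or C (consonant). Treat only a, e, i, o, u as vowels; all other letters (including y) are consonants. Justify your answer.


Letter mapping: e = V, x = C, t = C, r = C, a = V.

VCCCV


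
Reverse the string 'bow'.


Reverse 'bow' character by character: 'wob'.

wob


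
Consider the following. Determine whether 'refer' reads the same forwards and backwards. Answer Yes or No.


Forward: 'refer'
Reversed: 'refer'
They are identical.

Yes


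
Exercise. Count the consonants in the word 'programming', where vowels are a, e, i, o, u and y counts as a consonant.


Consonants in 'programming': p, r, g, r, m, m, n, g = 8 consonants.

8


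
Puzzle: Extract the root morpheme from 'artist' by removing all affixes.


Remove suffix '-ist' from 'artist' to get root 'art'.

art


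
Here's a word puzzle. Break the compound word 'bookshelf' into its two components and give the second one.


Split 'bookshelf' into 'book' + 'shelf'. The second part is 'shelf'.

shelf


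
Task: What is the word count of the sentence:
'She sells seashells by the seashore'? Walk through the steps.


Split into words: She | sells | seashells | by | the | seashore = 6 words.

6


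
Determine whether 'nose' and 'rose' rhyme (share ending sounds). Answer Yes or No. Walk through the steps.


Rime (stressed vowel + following sounds) of 'nose': -ose = /oʊz/
Rime of 'rose': -ose = /oʊz/
/oʊz/ and /oʊz/ are the same ending sound, so the words rhyme.

Yes


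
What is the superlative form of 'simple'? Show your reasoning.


Apply superlative formation (ends in e: add -st): 'simple' -> 'simplest'.

simplest


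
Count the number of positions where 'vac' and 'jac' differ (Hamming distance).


Alignment:
Position 1: 'v' vs 'j' = DIFFER
Position 2: 'a' vs 'a' = match
Position 3: 'c' vs 'c' = match
Total differences: 1

1


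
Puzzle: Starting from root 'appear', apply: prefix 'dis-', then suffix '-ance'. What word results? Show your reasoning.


Step 1: Add prefix 'dis-' to 'appear' = 'disappear'
Step 2: Add suffix '-ance' to 'disappear' = 'disappearance'

disappearance


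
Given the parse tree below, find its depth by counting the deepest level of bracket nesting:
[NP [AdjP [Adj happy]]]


Count bracket nesting levels:
'[' at pos 0: depth = 1
'[' at pos 4: depth = 2
'[' at pos 10: depth = 3
Maximum depth reached: 3

3


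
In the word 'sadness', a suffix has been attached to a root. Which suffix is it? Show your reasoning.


The word 'sadness' = 'sad' (root) + '-ness' (suffix). The suffix is '-ness'.

ness


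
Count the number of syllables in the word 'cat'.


Break 'cat' into syllables: cat -> cat = 1 syllable

1 syllable


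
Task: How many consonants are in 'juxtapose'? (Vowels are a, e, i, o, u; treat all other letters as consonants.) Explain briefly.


Consonants in 'juxtapose': j, x, t, p, s = 5 consonants.

5


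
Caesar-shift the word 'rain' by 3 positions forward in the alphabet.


Shift each letter by 3: r -> u, a -> d, i -> l, n -> q. Result: 'udlq'.

udlq


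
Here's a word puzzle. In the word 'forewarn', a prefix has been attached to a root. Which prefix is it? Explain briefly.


The word 'forewarn' = 'fore' (prefix) + 'warn' (root). The prefix is 'fore'.

fore


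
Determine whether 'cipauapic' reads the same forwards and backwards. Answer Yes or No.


Forward: 'cipauapic'
Reversed: 'cipauapic'
They are identical.

Yes


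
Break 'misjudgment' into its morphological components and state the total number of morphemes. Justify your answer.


Step 1: Identify prefix: 'mis' (meaning: wrongly)
Step 2: Identify root: 'judge'
Step 3: Identify suffix(es): 'ment'
Decomposition: mis- (prefix: wrongly) + judge (root) + -ment (suffix: action/result)
Total morphemes: 3

3 morphemes (mis- (prefix: wrongly) + judge (root) + -ment (suffix: action/result))


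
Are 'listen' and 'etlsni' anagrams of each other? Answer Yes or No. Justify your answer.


Sorted letters of 'listen': 'eilnst'
Sorted letters of 'etlsni': 'eilnst'
They match.

Yes


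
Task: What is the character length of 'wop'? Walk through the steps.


Spell out 'wop' and number each letter: w(1), o(2), p(3). Total: 3 letters.

3


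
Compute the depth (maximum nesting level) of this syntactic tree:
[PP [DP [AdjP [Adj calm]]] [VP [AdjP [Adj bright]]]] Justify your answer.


Count bracket nesting levels:
'[' at pos 0: depth = 1
'[' at pos 4: depth = 2
'[' at pos 8: depth = 3
'[' at pos 14: depth = 4
'[' at pos 27: depth = 2
'[' at pos 31: depth = 3
'[' at pos 37: depth = 4
Maximum depth reached: 4

4


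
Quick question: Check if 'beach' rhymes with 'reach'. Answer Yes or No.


Rime (stressed vowel + following sounds) of 'beach': -each = /iːtʃ/
Rime of 'reach': -each = /iːtʃ/
/iːtʃ/ and /iːtʃ/ are the same ending sound, so the words rhyme.

Yes


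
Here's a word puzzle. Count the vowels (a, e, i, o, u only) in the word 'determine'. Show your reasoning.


Vowels in 'determine': e, e, i, e = 4 vowels.

4


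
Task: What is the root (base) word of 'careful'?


Remove suffix '-ful' from 'careful' to get root 'care'.

care


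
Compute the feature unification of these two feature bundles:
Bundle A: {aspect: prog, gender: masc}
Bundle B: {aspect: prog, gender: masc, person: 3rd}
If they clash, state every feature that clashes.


Compare features:
aspect: A=prog vs B=prog -> unified: prog
gender: A=masc vs B=masc -> unified: masc
person: A=_ vs B=3rd -> unified: 3rd
No clashes found.

Unified: {aspect: prog, gender: masc, person: 3rd}


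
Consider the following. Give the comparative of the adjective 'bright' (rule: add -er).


Apply comparative formation (add -er): 'bright' -> 'brighter'.

brighter


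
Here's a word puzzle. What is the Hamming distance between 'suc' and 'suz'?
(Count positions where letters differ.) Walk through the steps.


Alignment:
Position 1: 's' vs 's' = match
Position 2: 'u' vs 'u' = match
Position 3: 'c' vs 'z' = DIFFER
Total differences: 1

1


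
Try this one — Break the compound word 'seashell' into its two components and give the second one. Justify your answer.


Split 'seashell' into 'sea' + 'shell'. The second part is 'shell'.

shell


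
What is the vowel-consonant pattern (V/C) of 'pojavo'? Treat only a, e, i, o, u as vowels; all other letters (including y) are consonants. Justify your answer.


Letter mapping: p = C, o = V, j = C, a = V, v = C, o = V.

CVCVCV


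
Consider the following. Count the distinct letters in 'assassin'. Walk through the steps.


Unique letters in 'assassin': {a, i, n, s} = 4 distinct letters.

4


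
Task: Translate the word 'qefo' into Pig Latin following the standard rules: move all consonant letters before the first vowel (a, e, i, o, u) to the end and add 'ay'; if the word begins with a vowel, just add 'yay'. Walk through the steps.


'qefo': move consonant cluster 'q' to end and add 'ay': 'efoqay'.

efoqay


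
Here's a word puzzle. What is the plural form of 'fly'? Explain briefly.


Apply rule: Change -y to -ies (consonant + y). 'fly' becomes 'flies'.

flies


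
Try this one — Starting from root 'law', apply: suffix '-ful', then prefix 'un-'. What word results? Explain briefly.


Step 1: Add suffix '-ful' to 'law' = 'lawful'
Step 2: Add prefix 'un-' to 'lawful' = 'unlawful'

unlawful


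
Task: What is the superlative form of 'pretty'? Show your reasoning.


Apply superlative formation (consonant + y: change y to i, add -est): 'pretty' -> 'prettiest'.

prettiest


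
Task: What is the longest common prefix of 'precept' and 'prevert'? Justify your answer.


Compare from the start: 3 characters match: 'pre'. Mismatch at position 4: 'c' vs 'v'.

pre


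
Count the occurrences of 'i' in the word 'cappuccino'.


Letter 'i' in 'cappuccino': found at position(s) 8 = 1 occurrence(s).

1


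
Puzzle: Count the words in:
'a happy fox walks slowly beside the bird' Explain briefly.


Split into words: a | happy | fox | walks | slowly | beside | the | bird = 8 words.

8


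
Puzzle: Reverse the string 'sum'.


Reverse 'sum' character by character: 'mus'.

mus


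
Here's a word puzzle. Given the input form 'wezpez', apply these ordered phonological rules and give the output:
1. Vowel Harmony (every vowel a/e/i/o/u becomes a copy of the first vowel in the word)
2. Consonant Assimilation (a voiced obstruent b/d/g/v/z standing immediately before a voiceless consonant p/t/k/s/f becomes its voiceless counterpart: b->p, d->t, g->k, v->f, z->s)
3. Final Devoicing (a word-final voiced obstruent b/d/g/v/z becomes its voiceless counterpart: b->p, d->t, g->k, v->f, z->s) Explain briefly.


Starting form: 'wezpez'
Rule 1: Vowel Harmony: all vowels already match. No change.
Rule 2: Consonant Assimilation: voiced obstruent before voiceless consonant becomes voiceless ('zp' -> 'sp'). 'wezpez' -> 'wespez'
Rule 3: Final Devoicing: word-final voiced obstruent 'z' becomes voiceless 's'. 'wespez' -> 'wespes'
Final form: 'wespes'

wespes


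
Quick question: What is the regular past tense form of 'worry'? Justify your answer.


Apply rule: Change -y to -ied. 'worry' becomes 'worried'.

worried


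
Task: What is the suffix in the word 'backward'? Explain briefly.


The word 'backward' = 'back' (root) + '-ward' (suffix). The suffix is '-ward'.

ward


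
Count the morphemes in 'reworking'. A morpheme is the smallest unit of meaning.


Decomposition: re- (prefix) + work (root) + -ing (suffix) = 3 morpheme(s)

3 morphemes


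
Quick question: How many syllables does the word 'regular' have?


Break 'regular' into syllables: reg-u-lar -> reg | u | lar = 3 syllables

3 syllables


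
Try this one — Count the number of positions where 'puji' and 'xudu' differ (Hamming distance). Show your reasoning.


Alignment:
Position 1: 'p' vs 'x' = DIFFER
Position 2: 'u' vs 'u' = match
Position 3: 'j' vs 'd' = DIFFER
Position 4: 'i' vs 'u' = DIFFER
Total differences: 3

3


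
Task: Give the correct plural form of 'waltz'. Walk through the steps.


Apply rule: Add -es (sibilant/fricative ending). 'waltz' becomes 'waltzes'.

waltzes


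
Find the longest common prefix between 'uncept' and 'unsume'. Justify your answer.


Compare from the start: 2 characters match: 'un'. Mismatch at position 3: 'c' vs 's'.

un


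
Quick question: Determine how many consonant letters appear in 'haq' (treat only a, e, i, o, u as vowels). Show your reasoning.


Consonants in 'haq': h, q = 2 consonants.

2


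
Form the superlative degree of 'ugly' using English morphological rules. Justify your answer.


Apply superlative formation (consonant + y: change y to i, add -est): 'ugly' -> 'ugliest'.

ugliest


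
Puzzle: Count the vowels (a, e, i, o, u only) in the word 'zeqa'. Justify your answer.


Vowels in 'zeqa': e, a = 2 vowels.

2


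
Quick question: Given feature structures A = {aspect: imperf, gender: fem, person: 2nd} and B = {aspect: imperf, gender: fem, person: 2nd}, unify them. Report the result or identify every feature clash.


Compare features:
aspect: A=imperf vs B=imperf -> unified: imperf
gender: A=fem vs B=fem -> unified: fem
person: A=2nd vs B=2nd -> unified: 2nd
No clashes found.

Unified: {aspect: imperf, gender: fem, person: 2nd}


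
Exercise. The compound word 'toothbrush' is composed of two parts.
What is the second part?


Split 'toothbrush' into 'tooth' + 'brush'. The second part is 'brush'.

brush


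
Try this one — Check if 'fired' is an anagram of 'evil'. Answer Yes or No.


Sorted letters of 'fired': 'defir'
Sorted letters of 'evil': 'eilv'
They do not match.

No


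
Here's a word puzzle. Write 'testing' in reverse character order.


Reverse 'testing' character by character: 'gnitset'.

gnitset


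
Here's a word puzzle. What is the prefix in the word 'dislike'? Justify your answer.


The word 'dislike' = 'dis' (prefix) + 'like' (root). The prefix is 'dis'.

dis


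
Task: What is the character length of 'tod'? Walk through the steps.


Spell out 'tod' and number each letter: t(1), o(2), d(3). Total: 3 letters.

3


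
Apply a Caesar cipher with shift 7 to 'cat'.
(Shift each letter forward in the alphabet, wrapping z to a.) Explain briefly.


Shift each letter by 7: c -> j, a -> h, t -> a. Result: 'jha'.

jha


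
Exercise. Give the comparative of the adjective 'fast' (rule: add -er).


Apply comparative formation (add -er): 'fast' -> 'faster'.

faster


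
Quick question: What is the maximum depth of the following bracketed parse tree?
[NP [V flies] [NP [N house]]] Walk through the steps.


Count bracket nesting levels:
'[' at pos 0: depth = 1
'[' at pos 4: depth = 2
'[' at pos 14: depth = 2
'[' at pos 18: depth = 3
Maximum depth reached: 3

3


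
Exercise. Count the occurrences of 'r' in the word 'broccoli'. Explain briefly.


Letter 'r' in 'broccoli': found at position(s) 2 = 1 occurrence(s).

1


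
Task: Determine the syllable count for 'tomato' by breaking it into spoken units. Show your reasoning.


Break 'tomato' into syllables: to-ma-to -> to | ma | to = 3 syllables

3 syllables


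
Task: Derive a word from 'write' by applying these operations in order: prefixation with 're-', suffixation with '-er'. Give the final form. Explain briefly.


Step 1: Add prefix 're-' to 'write' = 'rewrite'
Step 2: Add suffix '-er' to 'rewrite' = 'rewriter'

rewriter


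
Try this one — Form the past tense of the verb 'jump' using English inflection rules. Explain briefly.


Apply rule: Add -ed. 'jump' becomes 'jumped'.

jumped


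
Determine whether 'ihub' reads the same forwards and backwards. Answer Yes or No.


Forward: 'ihub'
Reversed: 'buhi'
They differ.

No


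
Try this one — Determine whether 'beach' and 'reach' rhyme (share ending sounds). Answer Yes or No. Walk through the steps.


Rime (stressed vowel + following sounds) of 'beach': -each = /iːtʃ/
Rime of 'reach': -each = /iːtʃ/
/iːtʃ/ and /iːtʃ/ are the same ending sound, so the words rhyme.

Yes


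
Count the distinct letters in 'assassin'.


Unique letters in 'assassin': {a, i, n, s} = 4 distinct letters.

4


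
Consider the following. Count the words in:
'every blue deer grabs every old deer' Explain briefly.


Split into words: every | blue | deer | grabs | every | old | deer = 7 words.

7


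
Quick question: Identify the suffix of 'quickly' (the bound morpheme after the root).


The word 'quickly' = 'quick' (root) + '-ly' (suffix). The suffix is '-ly'.

ly


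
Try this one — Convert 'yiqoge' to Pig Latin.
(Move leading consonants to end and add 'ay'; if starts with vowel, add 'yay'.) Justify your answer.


'yiqoge': move consonant cluster 'y' to end and add 'ay': 'iqogeyay'.

iqogeyay


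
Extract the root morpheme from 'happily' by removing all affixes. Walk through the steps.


Remove suffix '-ly' from 'happily' to get root 'happy'.

happy


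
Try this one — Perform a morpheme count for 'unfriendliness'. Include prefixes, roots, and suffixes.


Decomposition: un- (prefix) + friend (root) + -ly (suffix) + -ness (suffix) = 4 morpheme(s)

4 morphemes


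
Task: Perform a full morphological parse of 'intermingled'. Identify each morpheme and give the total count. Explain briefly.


Step 1: Identify prefix: 'inter' (meaning: between)
Step 2: Identify root: 'mingle'
Step 3: Identify suffix(es): 'ed'
Decomposition: inter- (prefix: between) + mingle (root) + -ed (suffix: past)
Total morphemes: 3

3 morphemes (inter- (prefix: between) + mingle (root) + -ed (suffix: past))


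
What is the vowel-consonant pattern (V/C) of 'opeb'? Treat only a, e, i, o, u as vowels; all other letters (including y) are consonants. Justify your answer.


Letter mapping: o = V, p = C, e = V, b = C.

VCVC


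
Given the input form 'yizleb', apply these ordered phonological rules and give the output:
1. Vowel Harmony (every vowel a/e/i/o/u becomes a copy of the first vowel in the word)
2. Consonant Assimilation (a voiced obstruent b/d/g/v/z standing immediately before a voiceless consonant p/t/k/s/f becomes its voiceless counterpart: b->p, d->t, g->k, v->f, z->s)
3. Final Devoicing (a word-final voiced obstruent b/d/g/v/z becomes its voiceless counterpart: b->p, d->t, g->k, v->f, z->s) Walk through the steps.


Starting form: 'yizleb'
Rule 1: Vowel Harmony: all vowels become 'i' (matching first vowel). 'yizleb' -> 'yizlib'
Rule 2: Consonant Assimilation: no voiced obstruent (b/d/g/v/z) stands immediately before a voiceless consonant (p/t/k/s/f). No change.
Rule 3: Final Devoicing: word-final voiced obstruent 'b' becomes voiceless 'p'. 'yizlib' -> 'yizlip'
Final form: 'yizlip'

yizlip


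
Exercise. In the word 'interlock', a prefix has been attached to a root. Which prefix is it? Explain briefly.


The word 'interlock' = 'inter' (prefix) + 'lock' (root). The prefix is 'inter'.

inter


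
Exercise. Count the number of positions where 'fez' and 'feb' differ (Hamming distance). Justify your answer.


Alignment:
Position 1: 'f' vs 'f' = match
Position 2: 'e' vs 'e' = match
Position 3: 'z' vs 'b' = DIFFER
Total differences: 1

1


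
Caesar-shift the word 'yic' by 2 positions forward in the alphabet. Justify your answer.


Shift each letter by 2: y -> a, i -> k, c -> e. Result: 'ake'.

ake


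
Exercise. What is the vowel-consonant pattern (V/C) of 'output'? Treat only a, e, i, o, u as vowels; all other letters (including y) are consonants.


Letter mapping: o = V, u = V, t = C, p = C, u = V, t = C.

VVCCVC


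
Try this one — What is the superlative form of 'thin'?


Apply superlative formation (double final consonant, add -est): 'thin' -> 'thinnest'.

thinnest


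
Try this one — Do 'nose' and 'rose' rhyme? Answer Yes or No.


Rime (stressed vowel + following sounds) of 'nose': -ose = /oʊz/
Rime of 'rose': -ose = /oʊz/
/oʊz/ and /oʊz/ are the same ending sound, so the words rhyme.

Yes


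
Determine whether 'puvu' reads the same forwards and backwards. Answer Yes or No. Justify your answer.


Forward: 'puvu'
Reversed: 'uvup'
They differ.

No


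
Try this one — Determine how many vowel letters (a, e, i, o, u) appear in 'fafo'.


Vowels in 'fafo': a, o = 2 vowels.

2


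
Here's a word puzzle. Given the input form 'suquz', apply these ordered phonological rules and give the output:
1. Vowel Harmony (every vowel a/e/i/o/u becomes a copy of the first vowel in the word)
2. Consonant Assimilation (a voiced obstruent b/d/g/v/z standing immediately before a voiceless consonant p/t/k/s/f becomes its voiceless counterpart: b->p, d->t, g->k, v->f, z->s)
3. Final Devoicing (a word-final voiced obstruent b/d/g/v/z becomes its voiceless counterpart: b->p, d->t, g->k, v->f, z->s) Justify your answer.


Starting form: 'suquz'
Rule 1: Vowel Harmony: all vowels already match. No change.
Rule 2: Consonant Assimilation: no voiced obstruent (b/d/g/v/z) stands immediately before a voiceless consonant (p/t/k/s/f). No change.
Rule 3: Final Devoicing: word-final voiced obstruent 'z' becomes voiceless 's'. 'suquz' -> 'suqus'
Final form: 'suqus'

suqus


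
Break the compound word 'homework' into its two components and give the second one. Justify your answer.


Split 'homework' into 'home' + 'work'. The second part is 'work'.

work


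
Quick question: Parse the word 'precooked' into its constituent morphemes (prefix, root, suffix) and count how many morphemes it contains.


Step 1: Identify prefix: 'pre' (meaning: before)
Step 2: Identify root: 'cook'
Step 3: Identify suffix(es): 'ed'
Decomposition: pre- (prefix: before) + cook (root) + -ed (suffix: past)
Total morphemes: 3

3 morphemes (pre- (prefix: before) + cook (root) + -ed (suffix: past))


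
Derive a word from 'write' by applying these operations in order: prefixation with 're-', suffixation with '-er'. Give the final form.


Step 1: Add prefix 're-' to 'write' = 'rewrite'
Step 2: Add suffix '-er' to 'rewrite' = 'rewriter'

rewriter


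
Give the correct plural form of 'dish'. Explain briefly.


Apply rule: Add -es (sibilant/fricative ending). 'dish' becomes 'dishes'.

dishes


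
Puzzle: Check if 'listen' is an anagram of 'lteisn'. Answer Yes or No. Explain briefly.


Sorted letters of 'listen': 'eilnst'
Sorted letters of 'lteisn': 'eilnst'
They match.

Yes


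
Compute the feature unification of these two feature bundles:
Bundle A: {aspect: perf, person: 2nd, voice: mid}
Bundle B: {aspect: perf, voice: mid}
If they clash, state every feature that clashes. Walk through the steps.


Compare features:
aspect: A=perf vs B=perf -> unified: perf
person: A=2nd vs B=_ -> unified: 2nd
voice: A=mid vs B=mid -> unified: mid
No clashes found.

Unified: {aspect: perf, person: 2nd, voice: mid}


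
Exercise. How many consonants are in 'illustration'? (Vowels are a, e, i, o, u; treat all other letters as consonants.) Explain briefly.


Consonants in 'illustration': l, l, s, t, r, t, n = 7 consonants.

7


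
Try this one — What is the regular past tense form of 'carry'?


Apply rule: Change -y to -ied. 'carry' becomes 'carried'.

carried


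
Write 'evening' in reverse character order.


Reverse 'evening' character by character: 'gnineve'.

gnineve


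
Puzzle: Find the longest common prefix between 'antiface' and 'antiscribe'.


Compare from the start: 4 characters match: 'anti'. Mismatch at position 5: 'f' vs 's'.

anti


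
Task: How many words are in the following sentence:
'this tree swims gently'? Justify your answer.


Split into words: this | tree | swims | gently = 4 words.

4


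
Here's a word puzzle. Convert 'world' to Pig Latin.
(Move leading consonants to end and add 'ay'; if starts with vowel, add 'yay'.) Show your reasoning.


'world': move consonant cluster 'w' to end and add 'ay': 'orldway'.

orldway


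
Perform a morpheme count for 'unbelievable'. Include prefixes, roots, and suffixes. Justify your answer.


Decomposition: un- (prefix) + believe (root) + -able (suffix) = 3 morpheme(s)

3 morphemes


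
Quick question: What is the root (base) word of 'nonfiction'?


Remove prefix 'non' from 'nonfiction' to get root 'fiction'.

fiction


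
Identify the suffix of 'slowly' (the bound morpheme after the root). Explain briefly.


The word 'slowly' = 'slow' (root) + '-ly' (suffix). The suffix is '-ly'.

ly


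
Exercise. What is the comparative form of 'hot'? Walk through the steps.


Apply comparative formation (double final consonant, add -er): 'hot' -> 'hotter'.

hotter


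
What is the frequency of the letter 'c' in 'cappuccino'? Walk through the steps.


Letter 'c' in 'cappuccino': found at position(s) 1, 6, 7 = 3 occurrence(s).

3


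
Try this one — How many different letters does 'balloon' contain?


Unique letters in 'balloon': {a, b, l, n, o} = 5 distinct letters.

5


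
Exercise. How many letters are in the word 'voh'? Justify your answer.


Spell out 'voh' and number each letter: v(1), o(2), h(3). Total: 3 letters.

3


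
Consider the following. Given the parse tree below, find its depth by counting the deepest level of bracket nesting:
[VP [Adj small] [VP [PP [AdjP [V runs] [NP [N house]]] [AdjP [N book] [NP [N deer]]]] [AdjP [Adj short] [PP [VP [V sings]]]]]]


Count bracket nesting levels:
'[' at pos 0: depth = 1
'[' at pos 4: depth = 2
'[' at pos 16: depth = 2
'[' at pos 20: depth = 3
'[' at pos 24: depth = 4
'[' at pos 30: depth = 5
'[' at pos 39: depth = 5
'[' at pos 43: depth = 6
'[' at pos 55: depth = 4
'[' at pos 61: depth = 5
'[' at pos 70: depth = 5
'[' at pos 74: depth = 6
'[' at pos 86: depth = 3
'[' at pos 92: depth = 4
'[' at pos 104: depth = 4
'[' at pos 108: depth = 5
'[' at pos 112: depth = 6
Maximum depth reached: 6

6


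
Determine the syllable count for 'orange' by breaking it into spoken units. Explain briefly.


Break 'orange' into syllables: or-ange -> or | ange = 2 syllables

2 syllables


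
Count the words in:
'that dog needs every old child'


Split into words: that | dog | needs | every | old | child = 6 words.

6


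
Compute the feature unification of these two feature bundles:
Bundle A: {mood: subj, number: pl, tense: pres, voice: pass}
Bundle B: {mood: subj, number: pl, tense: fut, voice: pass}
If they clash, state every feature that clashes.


Compare features:
mood: A=subj vs B=subj -> unified: subj
number: A=pl vs B=pl -> unified: pl
tense: A=pres vs B=fut -> CLASH
voice: A=pass vs B=pass -> unified: pass
Clash detected on feature 'tense' (pres vs fut); unification fails.

CLASH on 'tense' (pres vs fut)


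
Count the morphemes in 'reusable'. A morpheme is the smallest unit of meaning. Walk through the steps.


Decomposition: re- (prefix) + use (root) + -able (suffix) = 3 morpheme(s)

3 morphemes


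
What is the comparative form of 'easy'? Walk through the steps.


Apply comparative formation (consonant + y: change y to i, add -er): 'easy' -> 'easier'.

easier


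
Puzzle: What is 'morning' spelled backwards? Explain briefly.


Reverse 'morning' character by character: 'gninrom'.

gninrom


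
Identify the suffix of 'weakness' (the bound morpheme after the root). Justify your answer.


The word 'weakness' = 'weak' (root) + '-ness' (suffix). The suffix is '-ness'.

ness


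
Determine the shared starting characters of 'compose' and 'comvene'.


Compare from the start: 3 characters match: 'com'. Mismatch at position 4: 'p' vs 'v'.

com


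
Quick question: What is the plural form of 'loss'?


Apply rule: Add -es (sibilant/fricative ending). 'loss' becomes 'losses'.

losses


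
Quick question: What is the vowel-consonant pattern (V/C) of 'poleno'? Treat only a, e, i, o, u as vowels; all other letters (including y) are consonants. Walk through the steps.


Letter mapping: p = C, o = V, l = C, e = V, n = C, o = V.

CVCVCV


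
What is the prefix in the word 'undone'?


The word 'undone' = 'un' (prefix) + 'done' (root). The prefix is 'un'.

un


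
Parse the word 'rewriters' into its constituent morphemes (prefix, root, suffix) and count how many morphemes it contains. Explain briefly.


Step 1: Identify prefix: 're' (meaning: again)
Step 2: Identify root: 'write'
Step 3: Identify suffix(es): 'er, s'
Decomposition: re- (prefix: again) + write (root) + -er (suffix: one who) + -s (plural)
Total morphemes: 4

4 morphemes (re- (prefix: again) + write (root) + -er (suffix: one who) + -s (plural))


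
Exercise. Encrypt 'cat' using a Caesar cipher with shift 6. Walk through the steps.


Shift each letter by 6: c -> i, a -> g, t -> z. Result: 'igz'.

igz


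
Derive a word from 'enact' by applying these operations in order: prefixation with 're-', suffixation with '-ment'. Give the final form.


Step 1: Add prefix 're-' to 'enact' = 'reenact'
Step 2: Add suffix '-ment' to 'reenact' = 'reenactment'

reenactment


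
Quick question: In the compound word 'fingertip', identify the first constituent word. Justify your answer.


Split 'fingertip' into 'finger' + 'tip'. The first part is 'finger'.

finger


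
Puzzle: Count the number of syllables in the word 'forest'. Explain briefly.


Break 'forest' into syllables: for-est -> for | est = 2 syllables

2 syllables
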